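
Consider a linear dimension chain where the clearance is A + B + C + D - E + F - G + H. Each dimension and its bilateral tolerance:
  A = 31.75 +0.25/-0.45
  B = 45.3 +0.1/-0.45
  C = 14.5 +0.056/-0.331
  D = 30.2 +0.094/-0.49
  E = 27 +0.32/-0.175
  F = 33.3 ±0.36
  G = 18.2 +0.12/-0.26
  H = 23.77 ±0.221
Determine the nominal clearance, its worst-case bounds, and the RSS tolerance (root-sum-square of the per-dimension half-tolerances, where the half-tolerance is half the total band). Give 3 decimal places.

Stack each dimension's contribution:
  +A: nom +31.750 → Σnom=31.750; wc +0.250/-0.450 → slack +0.250/-0.450; half-tol=0.350, Σhalf²=0.122500
  +B: nom +45.300 → Σnom=77.050; wc +0.100/-0.450 → slack +0.350/-0.900; half-tol=0.275, Σhalf²=0.198125
  +C: nom +14.500 → Σnom=91.550; wc +0.056/-0.331 → slack +0.406/-1.231; half-tol=0.194, Σhalf²=0.235567
  +D: nom +30.200 → Σnom=121.750; wc +0.094/-0.490 → slack +0.500/-1.721; half-tol=0.292, Σhalf²=0.320831
  -E: nom -27.000 → Σnom=94.750; wc +0.175/-0.320 → slack +0.675/-2.041; half-tol=0.247, Σhalf²=0.382088
  +F: nom +33.300 → Σnom=128.050; wc +0.360/-0.360 → slack +1.035/-2.401; half-tol=0.360, Σhalf²=0.511688
  -G: nom -18.200 → Σnom=109.850; wc +0.260/-0.120 → slack +1.295/-2.521; half-tol=0.190, Σhalf²=0.547788
  +H: nom +23.770 → Σnom=133.620; wc +0.221/-0.221 → slack +1.516/-2.742; half-tol=0.221, Σhalf²=0.596629
Nominal = 133.620. Worst-case = [133.620 - 2.742, 133.620 + 1.516] = [130.878, 135.136]. RSS = √0.596629 = 0.772.

nominal=133.620 wc=[130.878,135.136] rss=0.772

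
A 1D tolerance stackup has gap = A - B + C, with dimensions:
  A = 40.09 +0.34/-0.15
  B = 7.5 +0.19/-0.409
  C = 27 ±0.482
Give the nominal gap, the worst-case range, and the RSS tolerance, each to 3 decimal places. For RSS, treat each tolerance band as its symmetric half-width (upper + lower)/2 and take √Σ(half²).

nominal=59.590 wc=[58.768,60.821] rss=0.618

Stack each dimension's contribution:
  +A: nom +40.090 → Σnom=40.090; wc +0.340/-0.150 → slack +0.340/-0.150; half-tol=0.245, Σhalf²=0.060025
  -B: nom -7.500 → Σnom=32.590; wc +0.409/-0.190 → slack +0.749/-0.340; half-tol=0.299, Σhalf²=0.149725
  +C: nom +27.000 → Σnom=59.590; wc +0.482/-0.482 → slack +1.231/-0.822; half-tol=0.482, Σhalf²=0.382049
Nominal = 59.590. Worst-case = [59.590 - 0.822, 59.590 + 1.231] = [58.768, 60.821]. RSS = √0.382049 = 0.618.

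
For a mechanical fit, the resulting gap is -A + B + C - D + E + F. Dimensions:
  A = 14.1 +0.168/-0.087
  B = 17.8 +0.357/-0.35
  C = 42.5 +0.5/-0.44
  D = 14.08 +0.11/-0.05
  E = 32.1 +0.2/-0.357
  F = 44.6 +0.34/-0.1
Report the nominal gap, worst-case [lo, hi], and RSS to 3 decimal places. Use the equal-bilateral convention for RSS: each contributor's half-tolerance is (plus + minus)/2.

Stack each dimension's contribution:
  -A: nom -14.100 → Σnom=-14.100; wc +0.087/-0.168 → slack +0.087/-0.168; half-tol=0.128, Σhalf²=0.016256
  +B: nom +17.800 → Σnom=3.700; wc +0.357/-0.350 → slack +0.444/-0.518; half-tol=0.353, Σhalf²=0.141218
  +C: nom +42.500 → Σnom=46.200; wc +0.500/-0.440 → slack +0.944/-0.958; half-tol=0.470, Σhalf²=0.362118
  -D: nom -14.080 → Σnom=32.120; wc +0.050/-0.110 → slack +0.994/-1.068; half-tol=0.080, Σhalf²=0.368518
  +E: nom +32.100 → Σnom=64.220; wc +0.200/-0.357 → slack +1.194/-1.425; half-tol=0.278, Σhalf²=0.446081
  +F: nom +44.600 → Σnom=108.820; wc +0.340/-0.100 → slack +1.534/-1.525; half-tol=0.220, Σhalf²=0.494481
Nominal = 108.820. Worst-case = [108.820 - 1.525, 108.820 + 1.534] = [107.295, 110.354]. RSS = √0.494481 = 0.703.

nominal=108.820 wc=[107.295,110.354] rss=0.703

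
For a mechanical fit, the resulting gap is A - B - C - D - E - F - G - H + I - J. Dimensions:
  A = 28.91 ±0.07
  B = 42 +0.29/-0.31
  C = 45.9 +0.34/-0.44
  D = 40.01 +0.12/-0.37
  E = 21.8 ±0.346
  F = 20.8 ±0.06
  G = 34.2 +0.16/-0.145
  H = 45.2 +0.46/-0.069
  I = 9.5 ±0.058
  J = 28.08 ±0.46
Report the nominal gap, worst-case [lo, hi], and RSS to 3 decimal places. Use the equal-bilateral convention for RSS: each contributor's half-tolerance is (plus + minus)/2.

nominal=-239.580 wc=[-241.944,-237.252] rss=0.859

Stack each dimension's contribution:
  +A: nom +28.910 → Σnom=28.910; wc +0.070/-0.070 → slack +0.070/-0.070; half-tol=0.070, Σhalf²=0.004900
  -B: nom -42.000 → Σnom=-13.090; wc +0.310/-0.290 → slack +0.380/-0.360; half-tol=0.300, Σhalf²=0.094900
  -C: nom -45.900 → Σnom=-58.990; wc +0.440/-0.340 → slack +0.820/-0.700; half-tol=0.390, Σhalf²=0.247000
  -D: nom -40.010 → Σnom=-99.000; wc +0.370/-0.120 → slack +1.190/-0.820; half-tol=0.245, Σhalf²=0.307025
  -E: nom -21.800 → Σnom=-120.800; wc +0.346/-0.346 → slack +1.536/-1.166; half-tol=0.346, Σhalf²=0.426741
  -F: nom -20.800 → Σnom=-141.600; wc +0.060/-0.060 → slack +1.596/-1.226; half-tol=0.060, Σhalf²=0.430341
  -G: nom -34.200 → Σnom=-175.800; wc +0.145/-0.160 → slack +1.741/-1.386; half-tol=0.152, Σhalf²=0.453597
  -H: nom -45.200 → Σnom=-221.000; wc +0.069/-0.460 → slack +1.810/-1.846; half-tol=0.265, Σhalf²=0.523557
  +I: nom +9.500 → Σnom=-211.500; wc +0.058/-0.058 → slack +1.868/-1.904; half-tol=0.058, Σhalf²=0.526921
  -J: nom -28.080 → Σnom=-239.580; wc +0.460/-0.460 → slack +2.328/-2.364; half-tol=0.460, Σhalf²=0.738521
Nominal = -239.580. Worst-case = [-239.580 - 2.364, -239.580 + 2.328] = [-241.944, -237.252]. RSS = √0.738521 = 0.859.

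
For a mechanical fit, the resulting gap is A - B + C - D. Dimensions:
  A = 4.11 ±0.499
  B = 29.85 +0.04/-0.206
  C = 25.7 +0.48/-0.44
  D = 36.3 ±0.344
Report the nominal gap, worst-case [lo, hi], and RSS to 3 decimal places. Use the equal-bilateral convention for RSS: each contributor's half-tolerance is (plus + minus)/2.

Stack each dimension's contribution:
  +A: nom +4.110 → Σnom=4.110; wc +0.499/-0.499 → slack +0.499/-0.499; half-tol=0.499, Σhalf²=0.249001
  -B: nom -29.850 → Σnom=-25.740; wc +0.206/-0.040 → slack +0.705/-0.539; half-tol=0.123, Σhalf²=0.264130
  +C: nom +25.700 → Σnom=-0.040; wc +0.480/-0.440 → slack +1.185/-0.979; half-tol=0.460, Σhalf²=0.475730
  -D: nom -36.300 → Σnom=-36.340; wc +0.344/-0.344 → slack +1.529/-1.323; half-tol=0.344, Σhalf²=0.594066
Nominal = -36.340. Worst-case = [-36.340 - 1.323, -36.340 + 1.529] = [-37.663, -34.811]. RSS = √0.594066 = 0.771.

nominal=-36.340 wc=[-37.663,-34.811] rss=0.771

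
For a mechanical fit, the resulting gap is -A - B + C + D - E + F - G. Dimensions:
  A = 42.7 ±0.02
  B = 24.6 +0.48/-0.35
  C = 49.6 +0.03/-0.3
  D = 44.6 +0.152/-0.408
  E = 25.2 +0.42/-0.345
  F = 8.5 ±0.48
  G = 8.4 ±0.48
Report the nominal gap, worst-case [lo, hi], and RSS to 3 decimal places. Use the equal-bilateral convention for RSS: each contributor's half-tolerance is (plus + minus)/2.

Stack each dimension's contribution:
  -A: nom -42.700 → Σnom=-42.700; wc +0.020/-0.020 → slack +0.020/-0.020; half-tol=0.020, Σhalf²=0.000400
  -B: nom -24.600 → Σnom=-67.300; wc +0.350/-0.480 → slack +0.370/-0.500; half-tol=0.415, Σhalf²=0.172625
  +C: nom +49.600 → Σnom=-17.700; wc +0.030/-0.300 → slack +0.400/-0.800; half-tol=0.165, Σhalf²=0.199850
  +D: nom +44.600 → Σnom=26.900; wc +0.152/-0.408 → slack +0.552/-1.208; half-tol=0.280, Σhalf²=0.278250
  -E: nom -25.200 → Σnom=1.700; wc +0.345/-0.420 → slack +0.897/-1.628; half-tol=0.382, Σhalf²=0.424556
  +F: nom +8.500 → Σnom=10.200; wc +0.480/-0.480 → slack +1.377/-2.108; half-tol=0.480, Σhalf²=0.654956
  -G: nom -8.400 → Σnom=1.800; wc +0.480/-0.480 → slack +1.857/-2.588; half-tol=0.480, Σhalf²=0.885356
Nominal = 1.800. Worst-case = [1.800 - 2.588, 1.800 + 1.857] = [-0.788, 3.657]. RSS = √0.885356 = 0.941.

nominal=1.800 wc=[-0.788,3.657] rss=0.941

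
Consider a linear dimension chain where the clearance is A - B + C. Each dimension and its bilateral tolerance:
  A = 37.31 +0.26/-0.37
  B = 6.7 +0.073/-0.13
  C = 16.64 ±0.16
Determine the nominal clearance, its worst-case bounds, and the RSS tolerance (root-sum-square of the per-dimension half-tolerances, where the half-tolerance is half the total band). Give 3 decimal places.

nominal=47.250 wc=[46.647,47.800] rss=0.368

Stack each dimension's contribution:
  +A: nom +37.310 → Σnom=37.310; wc +0.260/-0.370 → slack +0.260/-0.370; half-tol=0.315, Σhalf²=0.099225
  -B: nom -6.700 → Σnom=30.610; wc +0.130/-0.073 → slack +0.390/-0.443; half-tol=0.102, Σhalf²=0.109527
  +C: nom +16.640 → Σnom=47.250; wc +0.160/-0.160 → slack +0.550/-0.603; half-tol=0.160, Σhalf²=0.135127
Nominal = 47.250. Worst-case = [47.250 - 0.603, 47.250 + 0.550] = [46.647, 47.800]. RSS = √0.135127 = 0.368.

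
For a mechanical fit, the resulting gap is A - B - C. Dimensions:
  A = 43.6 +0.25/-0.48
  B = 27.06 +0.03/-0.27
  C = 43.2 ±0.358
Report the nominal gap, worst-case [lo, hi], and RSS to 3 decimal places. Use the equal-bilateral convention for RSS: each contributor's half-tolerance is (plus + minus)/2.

Stack each dimension's contribution:
  +A: nom +43.600 → Σnom=43.600; wc +0.250/-0.480 → slack +0.250/-0.480; half-tol=0.365, Σhalf²=0.133225
  -B: nom -27.060 → Σnom=16.540; wc +0.270/-0.030 → slack +0.520/-0.510; half-tol=0.150, Σhalf²=0.155725
  -C: nom -43.200 → Σnom=-26.660; wc +0.358/-0.358 → slack +0.878/-0.868; half-tol=0.358, Σhalf²=0.283889
Nominal = -26.660. Worst-case = [-26.660 - 0.868, -26.660 + 0.878] = [-27.528, -25.782]. RSS = √0.283889 = 0.533.

nominal=-26.660 wc=[-27.528,-25.782] rss=0.533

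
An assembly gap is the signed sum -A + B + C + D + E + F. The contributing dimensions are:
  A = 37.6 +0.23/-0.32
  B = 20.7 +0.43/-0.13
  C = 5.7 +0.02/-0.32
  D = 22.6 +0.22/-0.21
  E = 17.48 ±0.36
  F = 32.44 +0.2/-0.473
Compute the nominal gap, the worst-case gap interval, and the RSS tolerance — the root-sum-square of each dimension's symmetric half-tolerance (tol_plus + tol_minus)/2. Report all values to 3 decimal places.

nominal=61.320 wc=[59.597,62.870] rss=0.687

Stack each dimension's contribution:
  -A: nom -37.600 → Σnom=-37.600; wc +0.320/-0.230 → slack +0.320/-0.230; half-tol=0.275, Σhalf²=0.075625
  +B: nom +20.700 → Σnom=-16.900; wc +0.430/-0.130 → slack +0.750/-0.360; half-tol=0.280, Σhalf²=0.154025
  +C: nom +5.700 → Σnom=-11.200; wc +0.020/-0.320 → slack +0.770/-0.680; half-tol=0.170, Σhalf²=0.182925
  +D: nom +22.600 → Σnom=11.400; wc +0.220/-0.210 → slack +0.990/-0.890; half-tol=0.215, Σhalf²=0.229150
  +E: nom +17.480 → Σnom=28.880; wc +0.360/-0.360 → slack +1.350/-1.250; half-tol=0.360, Σhalf²=0.358750
  +F: nom +32.440 → Σnom=61.320; wc +0.200/-0.473 → slack +1.550/-1.723; half-tol=0.337, Σhalf²=0.471982
Nominal = 61.320. Worst-case = [61.320 - 1.723, 61.320 + 1.550] = [59.597, 62.870]. RSS = √0.471982 = 0.687.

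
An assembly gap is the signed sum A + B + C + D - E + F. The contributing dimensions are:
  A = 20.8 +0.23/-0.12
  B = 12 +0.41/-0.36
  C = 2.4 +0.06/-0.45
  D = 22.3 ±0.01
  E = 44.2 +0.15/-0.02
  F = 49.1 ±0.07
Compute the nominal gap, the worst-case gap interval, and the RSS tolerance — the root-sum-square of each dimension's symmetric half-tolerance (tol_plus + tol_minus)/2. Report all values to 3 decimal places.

Stack each dimension's contribution:
  +A: nom +20.800 → Σnom=20.800; wc +0.230/-0.120 → slack +0.230/-0.120; half-tol=0.175, Σhalf²=0.030625
  +B: nom +12.000 → Σnom=32.800; wc +0.410/-0.360 → slack +0.640/-0.480; half-tol=0.385, Σhalf²=0.178850
  +C: nom +2.400 → Σnom=35.200; wc +0.060/-0.450 → slack +0.700/-0.930; half-tol=0.255, Σhalf²=0.243875
  +D: nom +22.300 → Σnom=57.500; wc +0.010/-0.010 → slack +0.710/-0.940; half-tol=0.010, Σhalf²=0.243975
  -E: nom -44.200 → Σnom=13.300; wc +0.020/-0.150 → slack +0.730/-1.090; half-tol=0.085, Σhalf²=0.251200
  +F: nom +49.100 → Σnom=62.400; wc +0.070/-0.070 → slack +0.800/-1.160; half-tol=0.070, Σhalf²=0.256100
Nominal = 62.400. Worst-case = [62.400 - 1.160, 62.400 + 0.800] = [61.240, 63.200]. RSS = √0.256100 = 0.506.

nominal=62.400 wc=[61.240,63.200] rss=0.506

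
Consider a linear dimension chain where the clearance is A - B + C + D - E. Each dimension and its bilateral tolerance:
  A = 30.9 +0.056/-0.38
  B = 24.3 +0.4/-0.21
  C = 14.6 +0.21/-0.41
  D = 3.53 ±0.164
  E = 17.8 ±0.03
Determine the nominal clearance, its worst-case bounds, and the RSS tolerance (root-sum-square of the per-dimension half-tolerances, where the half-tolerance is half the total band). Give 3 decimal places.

nominal=6.930 wc=[5.546,7.600] rss=0.514

Stack each dimension's contribution:
  +A: nom +30.900 → Σnom=30.900; wc +0.056/-0.380 → slack +0.056/-0.380; half-tol=0.218, Σhalf²=0.047524
  -B: nom -24.300 → Σnom=6.600; wc +0.210/-0.400 → slack +0.266/-0.780; half-tol=0.305, Σhalf²=0.140549
  +C: nom +14.600 → Σnom=21.200; wc +0.210/-0.410 → slack +0.476/-1.190; half-tol=0.310, Σhalf²=0.236649
  +D: nom +3.530 → Σnom=24.730; wc +0.164/-0.164 → slack +0.640/-1.354; half-tol=0.164, Σhalf²=0.263545
  -E: nom -17.800 → Σnom=6.930; wc +0.030/-0.030 → slack +0.670/-1.384; half-tol=0.030, Σhalf²=0.264445
Nominal = 6.930. Worst-case = [6.930 - 1.384, 6.930 + 0.670] = [5.546, 7.600]. RSS = √0.264445 = 0.514.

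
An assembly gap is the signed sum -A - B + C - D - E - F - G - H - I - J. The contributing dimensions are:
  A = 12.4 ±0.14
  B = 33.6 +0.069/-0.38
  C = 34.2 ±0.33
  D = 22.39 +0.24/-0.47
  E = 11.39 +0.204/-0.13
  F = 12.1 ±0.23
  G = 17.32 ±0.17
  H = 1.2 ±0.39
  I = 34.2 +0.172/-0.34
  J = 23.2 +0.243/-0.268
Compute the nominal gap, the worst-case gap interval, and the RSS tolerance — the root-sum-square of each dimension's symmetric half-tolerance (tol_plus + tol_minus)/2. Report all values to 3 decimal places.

Stack each dimension's contribution:
  -A: nom -12.400 → Σnom=-12.400; wc +0.140/-0.140 → slack +0.140/-0.140; half-tol=0.140, Σhalf²=0.019600
  -B: nom -33.600 → Σnom=-46.000; wc +0.380/-0.069 → slack +0.520/-0.209; half-tol=0.225, Σhalf²=0.070000
  +C: nom +34.200 → Σnom=-11.800; wc +0.330/-0.330 → slack +0.850/-0.539; half-tol=0.330, Σhalf²=0.178900
  -D: nom -22.390 → Σnom=-34.190; wc +0.470/-0.240 → slack +1.320/-0.779; half-tol=0.355, Σhalf²=0.304925
  -E: nom -11.390 → Σnom=-45.580; wc +0.130/-0.204 → slack +1.450/-0.983; half-tol=0.167, Σhalf²=0.332814
  -F: nom -12.100 → Σnom=-57.680; wc +0.230/-0.230 → slack +1.680/-1.213; half-tol=0.230, Σhalf²=0.385714
  -G: nom -17.320 → Σnom=-75.000; wc +0.170/-0.170 → slack +1.850/-1.383; half-tol=0.170, Σhalf²=0.414614
  -H: nom -1.200 → Σnom=-76.200; wc +0.390/-0.390 → slack +2.240/-1.773; half-tol=0.390, Σhalf²=0.566714
  -I: nom -34.200 → Σnom=-110.400; wc +0.340/-0.172 → slack +2.580/-1.945; half-tol=0.256, Σhalf²=0.632250
  -J: nom -23.200 → Σnom=-133.600; wc +0.268/-0.243 → slack +2.848/-2.188; half-tol=0.256, Σhalf²=0.697531
Nominal = -133.600. Worst-case = [-133.600 - 2.188, -133.600 + 2.848] = [-135.788, -130.752]. RSS = √0.697531 = 0.835.

nominal=-133.600 wc=[-135.788,-130.752] rss=0.835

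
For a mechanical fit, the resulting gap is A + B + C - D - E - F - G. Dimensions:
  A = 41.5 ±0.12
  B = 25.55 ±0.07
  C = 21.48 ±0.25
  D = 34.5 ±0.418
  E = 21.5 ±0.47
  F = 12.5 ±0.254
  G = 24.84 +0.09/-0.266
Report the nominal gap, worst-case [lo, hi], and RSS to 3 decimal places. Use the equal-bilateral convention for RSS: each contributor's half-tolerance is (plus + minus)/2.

Stack each dimension's contribution:
  +A: nom +41.500 → Σnom=41.500; wc +0.120/-0.120 → slack +0.120/-0.120; half-tol=0.120, Σhalf²=0.014400
  +B: nom +25.550 → Σnom=67.050; wc +0.070/-0.070 → slack +0.190/-0.190; half-tol=0.070, Σhalf²=0.019300
  +C: nom +21.480 → Σnom=88.530; wc +0.250/-0.250 → slack +0.440/-0.440; half-tol=0.250, Σhalf²=0.081800
  -D: nom -34.500 → Σnom=54.030; wc +0.418/-0.418 → slack +0.858/-0.858; half-tol=0.418, Σhalf²=0.256524
  -E: nom -21.500 → Σnom=32.530; wc +0.470/-0.470 → slack +1.328/-1.328; half-tol=0.470, Σhalf²=0.477424
  -F: nom -12.500 → Σnom=20.030; wc +0.254/-0.254 → slack +1.582/-1.582; half-tol=0.254, Σhalf²=0.541940
  -G: nom -24.840 → Σnom=-4.810; wc +0.266/-0.090 → slack +1.848/-1.672; half-tol=0.178, Σhalf²=0.573624
Nominal = -4.810. Worst-case = [-4.810 - 1.672, -4.810 + 1.848] = [-6.482, -2.962]. RSS = √0.573624 = 0.757.

nominal=-4.810 wc=[-6.482,-2.962] rss=0.757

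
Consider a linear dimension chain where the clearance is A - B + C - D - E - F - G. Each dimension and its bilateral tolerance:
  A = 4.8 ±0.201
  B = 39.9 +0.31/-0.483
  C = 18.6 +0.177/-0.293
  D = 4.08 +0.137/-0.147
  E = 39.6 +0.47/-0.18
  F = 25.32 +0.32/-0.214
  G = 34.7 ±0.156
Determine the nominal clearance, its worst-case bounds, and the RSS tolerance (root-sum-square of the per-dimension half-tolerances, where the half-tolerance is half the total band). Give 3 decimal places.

nominal=-120.200 wc=[-122.087,-118.642] rss=0.689

Stack each dimension's contribution:
  +A: nom +4.800 → Σnom=4.800; wc +0.201/-0.201 → slack +0.201/-0.201; half-tol=0.201, Σhalf²=0.040401
  -B: nom -39.900 → Σnom=-35.100; wc +0.483/-0.310 → slack +0.684/-0.511; half-tol=0.396, Σhalf²=0.197613
  +C: nom +18.600 → Σnom=-16.500; wc +0.177/-0.293 → slack +0.861/-0.804; half-tol=0.235, Σhalf²=0.252838
  -D: nom -4.080 → Σnom=-20.580; wc +0.147/-0.137 → slack +1.008/-0.941; half-tol=0.142, Σhalf²=0.273002
  -E: nom -39.600 → Σnom=-60.180; wc +0.180/-0.470 → slack +1.188/-1.411; half-tol=0.325, Σhalf²=0.378627
  -F: nom -25.320 → Σnom=-85.500; wc +0.214/-0.320 → slack +1.402/-1.731; half-tol=0.267, Σhalf²=0.449916
  -G: nom -34.700 → Σnom=-120.200; wc +0.156/-0.156 → slack +1.558/-1.887; half-tol=0.156, Σhalf²=0.474252
Nominal = -120.200. Worst-case = [-120.200 - 1.887, -120.200 + 1.558] = [-122.087, -118.642]. RSS = √0.474252 = 0.689.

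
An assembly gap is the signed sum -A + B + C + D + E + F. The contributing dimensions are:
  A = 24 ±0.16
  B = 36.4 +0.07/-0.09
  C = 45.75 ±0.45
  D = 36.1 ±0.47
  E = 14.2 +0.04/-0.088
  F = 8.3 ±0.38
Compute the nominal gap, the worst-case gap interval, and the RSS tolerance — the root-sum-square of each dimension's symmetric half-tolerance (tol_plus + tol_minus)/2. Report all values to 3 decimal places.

Stack each dimension's contribution:
  -A: nom -24.000 → Σnom=-24.000; wc +0.160/-0.160 → slack +0.160/-0.160; half-tol=0.160, Σhalf²=0.025600
  +B: nom +36.400 → Σnom=12.400; wc +0.070/-0.090 → slack +0.230/-0.250; half-tol=0.080, Σhalf²=0.032000
  +C: nom +45.750 → Σnom=58.150; wc +0.450/-0.450 → slack +0.680/-0.700; half-tol=0.450, Σhalf²=0.234500
  +D: nom +36.100 → Σnom=94.250; wc +0.470/-0.470 → slack +1.150/-1.170; half-tol=0.470, Σhalf²=0.455400
  +E: nom +14.200 → Σnom=108.450; wc +0.040/-0.088 → slack +1.190/-1.258; half-tol=0.064, Σhalf²=0.459496
  +F: nom +8.300 → Σnom=116.750; wc +0.380/-0.380 → slack +1.570/-1.638; half-tol=0.380, Σhalf²=0.603896
Nominal = 116.750. Worst-case = [116.750 - 1.638, 116.750 + 1.570] = [115.112, 118.320]. RSS = √0.603896 = 0.777.

nominal=116.750 wc=[115.112,118.320] rss=0.777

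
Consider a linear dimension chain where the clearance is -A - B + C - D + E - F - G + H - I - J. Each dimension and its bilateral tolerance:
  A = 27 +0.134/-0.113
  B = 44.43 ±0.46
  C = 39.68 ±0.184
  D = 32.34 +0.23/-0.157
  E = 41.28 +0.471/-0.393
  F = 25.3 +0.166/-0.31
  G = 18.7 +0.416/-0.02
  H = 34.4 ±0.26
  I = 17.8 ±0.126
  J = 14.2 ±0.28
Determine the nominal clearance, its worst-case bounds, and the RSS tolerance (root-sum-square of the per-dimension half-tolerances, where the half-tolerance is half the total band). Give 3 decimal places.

Stack each dimension's contribution:
  -A: nom -27.000 → Σnom=-27.000; wc +0.113/-0.134 → slack +0.113/-0.134; half-tol=0.123, Σhalf²=0.015252
  -B: nom -44.430 → Σnom=-71.430; wc +0.460/-0.460 → slack +0.573/-0.594; half-tol=0.460, Σhalf²=0.226852
  +C: nom +39.680 → Σnom=-31.750; wc +0.184/-0.184 → slack +0.757/-0.778; half-tol=0.184, Σhalf²=0.260708
  -D: nom -32.340 → Σnom=-64.090; wc +0.157/-0.230 → slack +0.914/-1.008; half-tol=0.194, Σhalf²=0.298150
  +E: nom +41.280 → Σnom=-22.810; wc +0.471/-0.393 → slack +1.385/-1.401; half-tol=0.432, Σhalf²=0.484774
  -F: nom -25.300 → Σnom=-48.110; wc +0.310/-0.166 → slack +1.695/-1.567; half-tol=0.238, Σhalf²=0.541419
  -G: nom -18.700 → Σnom=-66.810; wc +0.020/-0.416 → slack +1.715/-1.983; half-tol=0.218, Σhalf²=0.588943
  +H: nom +34.400 → Σnom=-32.410; wc +0.260/-0.260 → slack +1.975/-2.243; half-tol=0.260, Σhalf²=0.656543
  -I: nom -17.800 → Σnom=-50.210; wc +0.126/-0.126 → slack +2.101/-2.369; half-tol=0.126, Σhalf²=0.672419
  -J: nom -14.200 → Σnom=-64.410; wc +0.280/-0.280 → slack +2.381/-2.649; half-tol=0.280, Σhalf²=0.750819
Nominal = -64.410. Worst-case = [-64.410 - 2.649, -64.410 + 2.381] = [-67.059, -62.029]. RSS = √0.750819 = 0.866.

nominal=-64.410 wc=[-67.059,-62.029] rss=0.866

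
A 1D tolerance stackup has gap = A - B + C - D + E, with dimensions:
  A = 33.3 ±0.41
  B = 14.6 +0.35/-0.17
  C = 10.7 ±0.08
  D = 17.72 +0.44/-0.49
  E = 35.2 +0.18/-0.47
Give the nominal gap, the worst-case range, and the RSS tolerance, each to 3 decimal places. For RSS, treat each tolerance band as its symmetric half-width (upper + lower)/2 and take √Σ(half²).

Stack each dimension's contribution:
  +A: nom +33.300 → Σnom=33.300; wc +0.410/-0.410 → slack +0.410/-0.410; half-tol=0.410, Σhalf²=0.168100
  -B: nom -14.600 → Σnom=18.700; wc +0.170/-0.350 → slack +0.580/-0.760; half-tol=0.260, Σhalf²=0.235700
  +C: nom +10.700 → Σnom=29.400; wc +0.080/-0.080 → slack +0.660/-0.840; half-tol=0.080, Σhalf²=0.242100
  -D: nom -17.720 → Σnom=11.680; wc +0.490/-0.440 → slack +1.150/-1.280; half-tol=0.465, Σhalf²=0.458325
  +E: nom +35.200 → Σnom=46.880; wc +0.180/-0.470 → slack +1.330/-1.750; half-tol=0.325, Σhalf²=0.563950
Nominal = 46.880. Worst-case = [46.880 - 1.750, 46.880 + 1.330] = [45.130, 48.210]. RSS = √0.563950 = 0.751.

nominal=46.880 wc=[45.130,48.210] rss=0.751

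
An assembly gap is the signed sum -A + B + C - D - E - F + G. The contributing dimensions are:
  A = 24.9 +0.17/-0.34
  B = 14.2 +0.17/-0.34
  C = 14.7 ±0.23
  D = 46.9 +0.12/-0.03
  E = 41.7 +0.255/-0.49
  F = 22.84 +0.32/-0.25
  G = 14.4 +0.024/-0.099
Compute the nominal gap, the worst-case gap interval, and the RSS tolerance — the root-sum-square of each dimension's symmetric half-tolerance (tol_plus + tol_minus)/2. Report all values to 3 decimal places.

Stack each dimension's contribution:
  -A: nom -24.900 → Σnom=-24.900; wc +0.340/-0.170 → slack +0.340/-0.170; half-tol=0.255, Σhalf²=0.065025
  +B: nom +14.200 → Σnom=-10.700; wc +0.170/-0.340 → slack +0.510/-0.510; half-tol=0.255, Σhalf²=0.130050
  +C: nom +14.700 → Σnom=4.000; wc +0.230/-0.230 → slack +0.740/-0.740; half-tol=0.230, Σhalf²=0.182950
  -D: nom -46.900 → Σnom=-42.900; wc +0.030/-0.120 → slack +0.770/-0.860; half-tol=0.075, Σhalf²=0.188575
  -E: nom -41.700 → Σnom=-84.600; wc +0.490/-0.255 → slack +1.260/-1.115; half-tol=0.372, Σhalf²=0.327331
  -F: nom -22.840 → Σnom=-107.440; wc +0.250/-0.320 → slack +1.510/-1.435; half-tol=0.285, Σhalf²=0.408556
  +G: nom +14.400 → Σnom=-93.040; wc +0.024/-0.099 → slack +1.534/-1.534; half-tol=0.061, Σhalf²=0.412338
Nominal = -93.040. Worst-case = [-93.040 - 1.534, -93.040 + 1.534] = [-94.574, -91.506]. RSS = √0.412338 = 0.642.

nominal=-93.040 wc=[-94.574,-91.506] rss=0.642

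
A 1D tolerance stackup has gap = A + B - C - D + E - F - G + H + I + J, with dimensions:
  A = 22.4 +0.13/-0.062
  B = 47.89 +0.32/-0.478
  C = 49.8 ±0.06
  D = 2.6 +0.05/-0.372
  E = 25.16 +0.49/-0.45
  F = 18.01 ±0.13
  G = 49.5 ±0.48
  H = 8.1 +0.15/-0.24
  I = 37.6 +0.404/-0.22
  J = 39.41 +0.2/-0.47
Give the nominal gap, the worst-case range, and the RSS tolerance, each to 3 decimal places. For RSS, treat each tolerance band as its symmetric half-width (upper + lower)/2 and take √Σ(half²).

Stack each dimension's contribution:
  +A: nom +22.400 → Σnom=22.400; wc +0.130/-0.062 → slack +0.130/-0.062; half-tol=0.096, Σhalf²=0.009216
  +B: nom +47.890 → Σnom=70.290; wc +0.320/-0.478 → slack +0.450/-0.540; half-tol=0.399, Σhalf²=0.168417
  -C: nom -49.800 → Σnom=20.490; wc +0.060/-0.060 → slack +0.510/-0.600; half-tol=0.060, Σhalf²=0.172017
  -D: nom -2.600 → Σnom=17.890; wc +0.372/-0.050 → slack +0.882/-0.650; half-tol=0.211, Σhalf²=0.216538
  +E: nom +25.160 → Σnom=43.050; wc +0.490/-0.450 → slack +1.372/-1.100; half-tol=0.470, Σhalf²=0.437438
  -F: nom -18.010 → Σnom=25.040; wc +0.130/-0.130 → slack +1.502/-1.230; half-tol=0.130, Σhalf²=0.454338
  -G: nom -49.500 → Σnom=-24.460; wc +0.480/-0.480 → slack +1.982/-1.710; half-tol=0.480, Σhalf²=0.684738
  +H: nom +8.100 → Σnom=-16.360; wc +0.150/-0.240 → slack +2.132/-1.950; half-tol=0.195, Σhalf²=0.722763
  +I: nom +37.600 → Σnom=21.240; wc +0.404/-0.220 → slack +2.536/-2.170; half-tol=0.312, Σhalf²=0.820107
  +J: nom +39.410 → Σnom=60.650; wc +0.200/-0.470 → slack +2.736/-2.640; half-tol=0.335, Σhalf²=0.932332
Nominal = 60.650. Worst-case = [60.650 - 2.640, 60.650 + 2.736] = [58.010, 63.386]. RSS = √0.932332 = 0.966.

nominal=60.650 wc=[58.010,63.386] rss=0.966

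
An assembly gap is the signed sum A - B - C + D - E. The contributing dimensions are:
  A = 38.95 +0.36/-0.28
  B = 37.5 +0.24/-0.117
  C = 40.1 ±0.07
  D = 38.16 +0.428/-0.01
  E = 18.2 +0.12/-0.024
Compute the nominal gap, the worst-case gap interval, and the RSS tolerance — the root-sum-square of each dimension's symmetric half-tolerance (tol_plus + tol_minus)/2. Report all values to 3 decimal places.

nominal=-18.690 wc=[-19.410,-17.691] rss=0.439

Stack each dimension's contribution:
  +A: nom +38.950 → Σnom=38.950; wc +0.360/-0.280 → slack +0.360/-0.280; half-tol=0.320, Σhalf²=0.102400
  -B: nom -37.500 → Σnom=1.450; wc +0.117/-0.240 → slack +0.477/-0.520; half-tol=0.178, Σhalf²=0.134262
  -C: nom -40.100 → Σnom=-38.650; wc +0.070/-0.070 → slack +0.547/-0.590; half-tol=0.070, Σhalf²=0.139162
  +D: nom +38.160 → Σnom=-0.490; wc +0.428/-0.010 → slack +0.975/-0.600; half-tol=0.219, Σhalf²=0.187123
  -E: nom -18.200 → Σnom=-18.690; wc +0.024/-0.120 → slack +0.999/-0.720; half-tol=0.072, Σhalf²=0.192307
Nominal = -18.690. Worst-case = [-18.690 - 0.720, -18.690 + 0.999] = [-19.410, -17.691]. RSS = √0.192307 = 0.439.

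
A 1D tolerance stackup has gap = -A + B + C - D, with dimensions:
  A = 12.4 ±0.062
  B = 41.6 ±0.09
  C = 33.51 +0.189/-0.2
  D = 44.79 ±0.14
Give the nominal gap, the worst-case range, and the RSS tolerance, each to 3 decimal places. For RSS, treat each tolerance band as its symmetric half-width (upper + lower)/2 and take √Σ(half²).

Stack each dimension's contribution:
  -A: nom -12.400 → Σnom=-12.400; wc +0.062/-0.062 → slack +0.062/-0.062; half-tol=0.062, Σhalf²=0.003844
  +B: nom +41.600 → Σnom=29.200; wc +0.090/-0.090 → slack +0.152/-0.152; half-tol=0.090, Σhalf²=0.011944
  +C: nom +33.510 → Σnom=62.710; wc +0.189/-0.200 → slack +0.341/-0.352; half-tol=0.195, Σhalf²=0.049774
  -D: nom -44.790 → Σnom=17.920; wc +0.140/-0.140 → slack +0.481/-0.492; half-tol=0.140, Σhalf²=0.069374
Nominal = 17.920. Worst-case = [17.920 - 0.492, 17.920 + 0.481] = [17.428, 18.401]. RSS = √0.069374 = 0.263.

nominal=17.920 wc=[17.428,18.401] rss=0.263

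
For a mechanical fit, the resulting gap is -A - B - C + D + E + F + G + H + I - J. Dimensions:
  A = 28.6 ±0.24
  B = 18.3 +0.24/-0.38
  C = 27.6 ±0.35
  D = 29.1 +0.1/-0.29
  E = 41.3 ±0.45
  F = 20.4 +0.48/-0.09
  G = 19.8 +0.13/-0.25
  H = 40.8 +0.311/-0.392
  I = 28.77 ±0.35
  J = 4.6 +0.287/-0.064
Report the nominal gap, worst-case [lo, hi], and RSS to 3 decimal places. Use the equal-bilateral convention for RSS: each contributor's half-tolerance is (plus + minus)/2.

Stack each dimension's contribution:
  -A: nom -28.600 → Σnom=-28.600; wc +0.240/-0.240 → slack +0.240/-0.240; half-tol=0.240, Σhalf²=0.057600
  -B: nom -18.300 → Σnom=-46.900; wc +0.380/-0.240 → slack +0.620/-0.480; half-tol=0.310, Σhalf²=0.153700
  -C: nom -27.600 → Σnom=-74.500; wc +0.350/-0.350 → slack +0.970/-0.830; half-tol=0.350, Σhalf²=0.276200
  +D: nom +29.100 → Σnom=-45.400; wc +0.100/-0.290 → slack +1.070/-1.120; half-tol=0.195, Σhalf²=0.314225
  +E: nom +41.300 → Σnom=-4.100; wc +0.450/-0.450 → slack +1.520/-1.570; half-tol=0.450, Σhalf²=0.516725
  +F: nom +20.400 → Σnom=16.300; wc +0.480/-0.090 → slack +2.000/-1.660; half-tol=0.285, Σhalf²=0.597950
  +G: nom +19.800 → Σnom=36.100; wc +0.130/-0.250 → slack +2.130/-1.910; half-tol=0.190, Σhalf²=0.634050
  +H: nom +40.800 → Σnom=76.900; wc +0.311/-0.392 → slack +2.441/-2.302; half-tol=0.352, Σhalf²=0.757602
  +I: nom +28.770 → Σnom=105.670; wc +0.350/-0.350 → slack +2.791/-2.652; half-tol=0.350, Σhalf²=0.880102
  -J: nom -4.600 → Σnom=101.070; wc +0.064/-0.287 → slack +2.855/-2.939; half-tol=0.175, Σhalf²=0.910902
Nominal = 101.070. Worst-case = [101.070 - 2.939, 101.070 + 2.855] = [98.131, 103.925]. RSS = √0.910902 = 0.954.

nominal=101.070 wc=[98.131,103.925] rss=0.954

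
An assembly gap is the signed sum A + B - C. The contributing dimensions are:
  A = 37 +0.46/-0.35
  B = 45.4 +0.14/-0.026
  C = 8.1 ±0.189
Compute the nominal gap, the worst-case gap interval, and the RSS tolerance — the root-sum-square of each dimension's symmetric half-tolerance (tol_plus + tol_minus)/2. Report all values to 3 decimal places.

Stack each dimension's contribution:
  +A: nom +37.000 → Σnom=37.000; wc +0.460/-0.350 → slack +0.460/-0.350; half-tol=0.405, Σhalf²=0.164025
  +B: nom +45.400 → Σnom=82.400; wc +0.140/-0.026 → slack +0.600/-0.376; half-tol=0.083, Σhalf²=0.170914
  -C: nom -8.100 → Σnom=74.300; wc +0.189/-0.189 → slack +0.789/-0.565; half-tol=0.189, Σhalf²=0.206635
Nominal = 74.300. Worst-case = [74.300 - 0.565, 74.300 + 0.789] = [73.735, 75.089]. RSS = √0.206635 = 0.455.

nominal=74.300 wc=[73.735,75.089] rss=0.455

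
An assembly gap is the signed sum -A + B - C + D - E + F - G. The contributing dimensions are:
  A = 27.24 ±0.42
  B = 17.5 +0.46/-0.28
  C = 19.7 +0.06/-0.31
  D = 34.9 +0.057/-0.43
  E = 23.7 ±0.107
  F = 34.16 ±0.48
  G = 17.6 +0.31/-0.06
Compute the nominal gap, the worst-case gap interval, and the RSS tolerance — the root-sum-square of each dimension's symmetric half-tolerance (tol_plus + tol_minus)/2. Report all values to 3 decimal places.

nominal=-1.680 wc=[-3.767,0.214] rss=0.826

Stack each dimension's contribution:
  -A: nom -27.240 → Σnom=-27.240; wc +0.420/-0.420 → slack +0.420/-0.420; half-tol=0.420, Σhalf²=0.176400
  +B: nom +17.500 → Σnom=-9.740; wc +0.460/-0.280 → slack +0.880/-0.700; half-tol=0.370, Σhalf²=0.313300
  -C: nom -19.700 → Σnom=-29.440; wc +0.310/-0.060 → slack +1.190/-0.760; half-tol=0.185, Σhalf²=0.347525
  +D: nom +34.900 → Σnom=5.460; wc +0.057/-0.430 → slack +1.247/-1.190; half-tol=0.243, Σhalf²=0.406817
  -E: nom -23.700 → Σnom=-18.240; wc +0.107/-0.107 → slack +1.354/-1.297; half-tol=0.107, Σhalf²=0.418266
  +F: nom +34.160 → Σnom=15.920; wc +0.480/-0.480 → slack +1.834/-1.777; half-tol=0.480, Σhalf²=0.648666
  -G: nom -17.600 → Σnom=-1.680; wc +0.060/-0.310 → slack +1.894/-2.087; half-tol=0.185, Σhalf²=0.682891
Nominal = -1.680. Worst-case = [-1.680 - 2.087, -1.680 + 1.894] = [-3.767, 0.214]. RSS = √0.682891 = 0.826.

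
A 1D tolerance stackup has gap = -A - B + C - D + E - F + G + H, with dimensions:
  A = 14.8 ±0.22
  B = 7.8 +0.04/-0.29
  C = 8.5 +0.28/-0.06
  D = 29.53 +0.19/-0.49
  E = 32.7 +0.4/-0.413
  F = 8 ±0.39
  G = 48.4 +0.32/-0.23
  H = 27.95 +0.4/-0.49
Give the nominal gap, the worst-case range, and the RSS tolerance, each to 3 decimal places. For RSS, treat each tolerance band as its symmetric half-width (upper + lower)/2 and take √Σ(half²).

nominal=57.420 wc=[55.387,60.210] rss=0.901

Stack each dimension's contribution:
  -A: nom -14.800 → Σnom=-14.800; wc +0.220/-0.220 → slack +0.220/-0.220; half-tol=0.220, Σhalf²=0.048400
  -B: nom -7.800 → Σnom=-22.600; wc +0.290/-0.040 → slack +0.510/-0.260; half-tol=0.165, Σhalf²=0.075625
  +C: nom +8.500 → Σnom=-14.100; wc +0.280/-0.060 → slack +0.790/-0.320; half-tol=0.170, Σhalf²=0.104525
  -D: nom -29.530 → Σnom=-43.630; wc +0.490/-0.190 → slack +1.280/-0.510; half-tol=0.340, Σhalf²=0.220125
  +E: nom +32.700 → Σnom=-10.930; wc +0.400/-0.413 → slack +1.680/-0.923; half-tol=0.406, Σhalf²=0.385367
  -F: nom -8.000 → Σnom=-18.930; wc +0.390/-0.390 → slack +2.070/-1.313; half-tol=0.390, Σhalf²=0.537467
  +G: nom +48.400 → Σnom=29.470; wc +0.320/-0.230 → slack +2.390/-1.543; half-tol=0.275, Σhalf²=0.613092
  +H: nom +27.950 → Σnom=57.420; wc +0.400/-0.490 → slack +2.790/-2.033; half-tol=0.445, Σhalf²=0.811117
Nominal = 57.420. Worst-case = [57.420 - 2.033, 57.420 + 2.790] = [55.387, 60.210]. RSS = √0.811117 = 0.901.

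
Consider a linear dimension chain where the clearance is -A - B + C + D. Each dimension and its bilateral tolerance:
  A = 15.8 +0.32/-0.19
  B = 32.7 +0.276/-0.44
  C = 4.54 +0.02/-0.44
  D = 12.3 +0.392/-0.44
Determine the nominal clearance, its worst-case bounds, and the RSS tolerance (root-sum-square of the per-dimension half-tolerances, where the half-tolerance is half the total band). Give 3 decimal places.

Stack each dimension's contribution:
  -A: nom -15.800 → Σnom=-15.800; wc +0.190/-0.320 → slack +0.190/-0.320; half-tol=0.255, Σhalf²=0.065025
  -B: nom -32.700 → Σnom=-48.500; wc +0.440/-0.276 → slack +0.630/-0.596; half-tol=0.358, Σhalf²=0.193189
  +C: nom +4.540 → Σnom=-43.960; wc +0.020/-0.440 → slack +0.650/-1.036; half-tol=0.230, Σhalf²=0.246089
  +D: nom +12.300 → Σnom=-31.660; wc +0.392/-0.440 → slack +1.042/-1.476; half-tol=0.416, Σhalf²=0.419145
Nominal = -31.660. Worst-case = [-31.660 - 1.476, -31.660 + 1.042] = [-33.136, -30.618]. RSS = √0.419145 = 0.647.

nominal=-31.660 wc=[-33.136,-30.618] rss=0.647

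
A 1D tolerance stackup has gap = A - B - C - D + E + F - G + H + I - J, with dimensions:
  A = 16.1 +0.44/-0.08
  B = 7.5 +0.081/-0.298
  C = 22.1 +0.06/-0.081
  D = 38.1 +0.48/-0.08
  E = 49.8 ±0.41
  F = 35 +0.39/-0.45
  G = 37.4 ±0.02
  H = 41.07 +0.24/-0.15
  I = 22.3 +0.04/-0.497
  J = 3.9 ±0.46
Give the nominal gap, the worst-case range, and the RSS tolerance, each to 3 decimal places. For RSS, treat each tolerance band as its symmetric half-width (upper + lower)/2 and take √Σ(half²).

nominal=55.270 wc=[52.582,57.729] rss=0.924

Stack each dimension's contribution:
  +A: nom +16.100 → Σnom=16.100; wc +0.440/-0.080 → slack +0.440/-0.080; half-tol=0.260, Σhalf²=0.067600
  -B: nom -7.500 → Σnom=8.600; wc +0.298/-0.081 → slack +0.738/-0.161; half-tol=0.190, Σhalf²=0.103510
  -C: nom -22.100 → Σnom=-13.500; wc +0.081/-0.060 → slack +0.819/-0.221; half-tol=0.071, Σhalf²=0.108480
  -D: nom -38.100 → Σnom=-51.600; wc +0.080/-0.480 → slack +0.899/-0.701; half-tol=0.280, Σhalf²=0.186880
  +E: nom +49.800 → Σnom=-1.800; wc +0.410/-0.410 → slack +1.309/-1.111; half-tol=0.410, Σhalf²=0.354980
  +F: nom +35.000 → Σnom=33.200; wc +0.390/-0.450 → slack +1.699/-1.561; half-tol=0.420, Σhalf²=0.531380
  -G: nom -37.400 → Σnom=-4.200; wc +0.020/-0.020 → slack +1.719/-1.581; half-tol=0.020, Σhalf²=0.531780
  +H: nom +41.070 → Σnom=36.870; wc +0.240/-0.150 → slack +1.959/-1.731; half-tol=0.195, Σhalf²=0.569805
  +I: nom +22.300 → Σnom=59.170; wc +0.040/-0.497 → slack +1.999/-2.228; half-tol=0.269, Σhalf²=0.641898
  -J: nom -3.900 → Σnom=55.270; wc +0.460/-0.460 → slack +2.459/-2.688; half-tol=0.460, Σhalf²=0.853498
Nominal = 55.270. Worst-case = [55.270 - 2.688, 55.270 + 2.459] = [52.582, 57.729]. RSS = √0.853498 = 0.924.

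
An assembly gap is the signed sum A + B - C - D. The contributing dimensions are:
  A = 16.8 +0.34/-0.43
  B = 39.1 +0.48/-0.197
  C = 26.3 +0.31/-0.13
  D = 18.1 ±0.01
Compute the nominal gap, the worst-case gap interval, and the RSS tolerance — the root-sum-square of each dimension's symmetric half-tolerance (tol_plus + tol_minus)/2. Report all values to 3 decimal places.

nominal=11.500 wc=[10.553,12.460] rss=0.558

Stack each dimension's contribution:
  +A: nom +16.800 → Σnom=16.800; wc +0.340/-0.430 → slack +0.340/-0.430; half-tol=0.385, Σhalf²=0.148225
  +B: nom +39.100 → Σnom=55.900; wc +0.480/-0.197 → slack +0.820/-0.627; half-tol=0.339, Σhalf²=0.262807
  -C: nom -26.300 → Σnom=29.600; wc +0.130/-0.310 → slack +0.950/-0.937; half-tol=0.220, Σhalf²=0.311207
  -D: nom -18.100 → Σnom=11.500; wc +0.010/-0.010 → slack +0.960/-0.947; half-tol=0.010, Σhalf²=0.311307
Nominal = 11.500. Worst-case = [11.500 - 0.947, 11.500 + 0.960] = [10.553, 12.460]. RSS = √0.311307 = 0.558.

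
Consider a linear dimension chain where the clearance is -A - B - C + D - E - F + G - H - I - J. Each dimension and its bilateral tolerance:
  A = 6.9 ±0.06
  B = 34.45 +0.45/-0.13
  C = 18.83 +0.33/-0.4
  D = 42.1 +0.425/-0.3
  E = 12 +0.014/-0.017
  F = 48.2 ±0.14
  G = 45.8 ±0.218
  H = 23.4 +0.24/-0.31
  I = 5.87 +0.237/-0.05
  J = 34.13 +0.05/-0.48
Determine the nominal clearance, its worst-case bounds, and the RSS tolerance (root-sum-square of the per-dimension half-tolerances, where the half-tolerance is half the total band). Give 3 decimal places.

nominal=-95.880 wc=[-97.919,-93.650] rss=0.766

Stack each dimension's contribution:
  -A: nom -6.900 → Σnom=-6.900; wc +0.060/-0.060 → slack +0.060/-0.060; half-tol=0.060, Σhalf²=0.003600
  -B: nom -34.450 → Σnom=-41.350; wc +0.130/-0.450 → slack +0.190/-0.510; half-tol=0.290, Σhalf²=0.087700
  -C: nom -18.830 → Σnom=-60.180; wc +0.400/-0.330 → slack +0.590/-0.840; half-tol=0.365, Σhalf²=0.220925
  +D: nom +42.100 → Σnom=-18.080; wc +0.425/-0.300 → slack +1.015/-1.140; half-tol=0.362, Σhalf²=0.352331
  -E: nom -12.000 → Σnom=-30.080; wc +0.017/-0.014 → slack +1.032/-1.154; half-tol=0.015, Σhalf²=0.352571
  -F: nom -48.200 → Σnom=-78.280; wc +0.140/-0.140 → slack +1.172/-1.294; half-tol=0.140, Σhalf²=0.372171
  +G: nom +45.800 → Σnom=-32.480; wc +0.218/-0.218 → slack +1.390/-1.512; half-tol=0.218, Σhalf²=0.419695
  -H: nom -23.400 → Σnom=-55.880; wc +0.310/-0.240 → slack +1.700/-1.752; half-tol=0.275, Σhalf²=0.495320
  -I: nom -5.870 → Σnom=-61.750; wc +0.050/-0.237 → slack +1.750/-1.989; half-tol=0.143, Σhalf²=0.515913
  -J: nom -34.130 → Σnom=-95.880; wc +0.480/-0.050 → slack +2.230/-2.039; half-tol=0.265, Σhalf²=0.586138
Nominal = -95.880. Worst-case = [-95.880 - 2.039, -95.880 + 2.230] = [-97.919, -93.650]. RSS = √0.586138 = 0.766.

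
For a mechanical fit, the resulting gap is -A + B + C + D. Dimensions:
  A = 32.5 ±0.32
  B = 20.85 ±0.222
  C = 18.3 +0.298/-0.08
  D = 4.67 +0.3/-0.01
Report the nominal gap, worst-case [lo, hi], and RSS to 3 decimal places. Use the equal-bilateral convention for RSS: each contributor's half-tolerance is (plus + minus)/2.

nominal=11.320 wc=[10.688,12.460] rss=0.460

Stack each dimension's contribution:
  -A: nom -32.500 → Σnom=-32.500; wc +0.320/-0.320 → slack +0.320/-0.320; half-tol=0.320, Σhalf²=0.102400
  +B: nom +20.850 → Σnom=-11.650; wc +0.222/-0.222 → slack +0.542/-0.542; half-tol=0.222, Σhalf²=0.151684
  +C: nom +18.300 → Σnom=6.650; wc +0.298/-0.080 → slack +0.840/-0.622; half-tol=0.189, Σhalf²=0.187405
  +D: nom +4.670 → Σnom=11.320; wc +0.300/-0.010 → slack +1.140/-0.632; half-tol=0.155, Σhalf²=0.211430
Nominal = 11.320. Worst-case = [11.320 - 0.632, 11.320 + 1.140] = [10.688, 12.460]. RSS = √0.211430 = 0.460.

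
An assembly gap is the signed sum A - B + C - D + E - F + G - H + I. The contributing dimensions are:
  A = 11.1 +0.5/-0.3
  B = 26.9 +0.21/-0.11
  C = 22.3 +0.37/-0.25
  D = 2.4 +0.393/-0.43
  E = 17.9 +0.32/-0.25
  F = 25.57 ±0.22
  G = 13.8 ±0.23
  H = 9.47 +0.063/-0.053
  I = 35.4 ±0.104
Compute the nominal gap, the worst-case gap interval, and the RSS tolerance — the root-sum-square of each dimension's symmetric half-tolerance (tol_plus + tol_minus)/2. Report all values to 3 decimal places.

nominal=36.160 wc=[34.140,38.497] rss=0.805

Stack each dimension's contribution:
  +A: nom +11.100 → Σnom=11.100; wc +0.500/-0.300 → slack +0.500/-0.300; half-tol=0.400, Σhalf²=0.160000
  -B: nom -26.900 → Σnom=-15.800; wc +0.110/-0.210 → slack +0.610/-0.510; half-tol=0.160, Σhalf²=0.185600
  +C: nom +22.300 → Σnom=6.500; wc +0.370/-0.250 → slack +0.980/-0.760; half-tol=0.310, Σhalf²=0.281700
  -D: nom -2.400 → Σnom=4.100; wc +0.430/-0.393 → slack +1.410/-1.153; half-tol=0.411, Σhalf²=0.451032
  +E: nom +17.900 → Σnom=22.000; wc +0.320/-0.250 → slack +1.730/-1.403; half-tol=0.285, Σhalf²=0.532257
  -F: nom -25.570 → Σnom=-3.570; wc +0.220/-0.220 → slack +1.950/-1.623; half-tol=0.220, Σhalf²=0.580657
  +G: nom +13.800 → Σnom=10.230; wc +0.230/-0.230 → slack +2.180/-1.853; half-tol=0.230, Σhalf²=0.633557
  -H: nom -9.470 → Σnom=0.760; wc +0.053/-0.063 → slack +2.233/-1.916; half-tol=0.058, Σhalf²=0.636921
  +I: nom +35.400 → Σnom=36.160; wc +0.104/-0.104 → slack +2.337/-2.020; half-tol=0.104, Σhalf²=0.647737
Nominal = 36.160. Worst-case = [36.160 - 2.020, 36.160 + 2.337] = [34.140, 38.497]. RSS = √0.647737 = 0.805.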